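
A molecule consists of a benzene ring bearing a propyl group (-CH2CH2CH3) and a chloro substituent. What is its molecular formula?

C9H11Cl

Atom tally by fragment:
  benzene ring core → C:6 H:6
  (− 2 ring H displaced by substituents)
  + CH2CH2CH3 → C:3 H:7
  + Cl → Cl:1
Element totals:
  C: 9
  H: 11
  Cl: 1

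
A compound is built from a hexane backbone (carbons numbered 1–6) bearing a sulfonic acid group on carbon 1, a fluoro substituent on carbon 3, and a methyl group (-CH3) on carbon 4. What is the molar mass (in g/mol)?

198.25 g/mol

Atom tally by fragment:
  HO3SCH2 → C:1 H:3 S:1 O:3
  CH2 → C:1 H:2
  CH(F) → C:1 H:1 F:1
  CH(CH3) → C:2 H:4
  CH2 → C:1 H:2
  CH3 → C:1 H:3
Element totals:
  C: 7
  H: 15
  F: 1
  O: 3
  S: 1
Molecular formula: C7H15FO3S.
  M = 7(12.011) + 15(1.008) + 18.998 + 3(15.999) + 32.06
    = 84.077 + 15.120 + 18.998 + 47.997 + 32.060 = 198.252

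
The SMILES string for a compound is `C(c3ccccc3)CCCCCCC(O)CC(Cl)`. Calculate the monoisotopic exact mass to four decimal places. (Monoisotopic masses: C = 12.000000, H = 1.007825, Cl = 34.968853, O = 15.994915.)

268.1594

Atom tally by fragment:
  C6H5CH2 → C:7 H:7
  CH2 → C:1 H:2
  CH2 → C:1 H:2
  CH2 → C:1 H:2
  CH2 → C:1 H:2
  CH2 → C:1 H:2
  CH2 → C:1 H:2
  CH(OH) → C:1 H:2 O:1
  CH2 → C:1 H:2
  CH2Cl → C:1 H:2 Cl:1
Element totals:
  C: 16
  H: 25
  Cl: 1
  O: 1
Molecular formula: C16H25ClO.
  M = 16(12.0) + 25(1.007825) + 34.968853 + 15.994915
    = 192.000000 + 25.195625 + 34.968853 + 15.994915 = 268.159393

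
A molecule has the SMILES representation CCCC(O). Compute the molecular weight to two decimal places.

Atom tally by fragment:
  CH3 → C:1 H:3
  CH2 → C:1 H:2
  CH2 → C:1 H:2
  CH2OH → C:1 H:3 O:1
Element totals:
  C: 4
  H: 10
  O: 1
Molecular formula: C4H10O.
  M = 4(12.011) + 10(1.008) + 15.999
    = 48.044 + 10.080 + 15.999 = 74.123

74.12 g/mol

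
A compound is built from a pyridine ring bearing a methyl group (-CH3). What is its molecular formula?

Atom tally by fragment:
  pyridine ring core → C:5 H:5 N:1
  (− 1 ring H displaced by substituents)
  + CH3 → C:1 H:3
Element totals:
  C: 6
  H: 7
  N: 1

C6H7N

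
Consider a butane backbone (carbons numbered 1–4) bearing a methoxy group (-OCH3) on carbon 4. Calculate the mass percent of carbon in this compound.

68.13%

Atom tally by fragment:
  CH3 → C:1 H:3
  CH2 → C:1 H:2
  CH2 → C:1 H:2
  CH2OCH3 → C:2 H:5 O:1
Element totals:
  C: 5
  H: 12
  O: 1
Molecular formula: C5H12O.
Molar mass = 88.150 g/mol.
Mass from C: 5 × 12.011 = 60.055 g/mol.
%C = 60.055 / 88.150 × 100 = 68.13%.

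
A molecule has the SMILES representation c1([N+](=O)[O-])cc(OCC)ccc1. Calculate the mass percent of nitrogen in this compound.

8.38%

Atom tally by fragment:
  benzene ring core → C:6 H:6
  (− 2 ring H displaced by substituents)
  + NO2 → N:1 O:2
  + OC2H5 → C:2 H:5 O:1
Element totals:
  C: 8
  H: 9
  N: 1
  O: 3
Molecular formula: C8H9NO3.
Molar mass = 167.164 g/mol.
Mass from N: 1 × 14.007 = 14.007 g/mol.
%N = 14.007 / 167.164 × 100 = 8.38%.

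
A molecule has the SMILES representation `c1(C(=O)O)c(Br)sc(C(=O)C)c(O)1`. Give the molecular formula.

C7H5BrO4S

Atom tally by fragment:
  thiophene ring core → C:4 H:4 S:1
  (− 4 ring H displaced by substituents)
  + COOH → C:1 H:1 O:2
  + Br → Br:1
  + COCH3 → C:2 H:3 O:1
  + OH → O:1 H:1
Element totals:
  C: 7
  H: 5
  Br: 1
  O: 4
  S: 1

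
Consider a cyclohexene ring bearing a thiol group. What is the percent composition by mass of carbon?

Atom tally by fragment:
  cyclohexene ring core → C:6 H:10
  (− 1 ring H displaced by substituents)
  + SH → S:1 H:1
Element totals:
  C: 6
  H: 10
  S: 1
Molecular formula: C6H10S.
Molar mass = 114.206 g/mol.
Mass from C: 6 × 12.011 = 72.066 g/mol.
%C = 72.066 / 114.206 × 100 = 63.10%.

63.10%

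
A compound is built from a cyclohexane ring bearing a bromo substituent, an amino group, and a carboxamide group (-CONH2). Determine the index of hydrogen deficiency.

2

Atom tally by fragment:
  cyclohexane ring core → C:6 H:12
  (− 3 ring H displaced by substituents)
  + Br → Br:1
  + NH2 → N:1 H:2
  + CONH2 → C:1 H:2 O:1 N:1
Element totals:
  C: 7
  H: 13
  Br: 1
  N: 2
  O: 1
Molecular formula: C7H13BrN2O.
DoU = (2C + 2 + N − H − X) / 2 = (2·7 + 2 + 2 − 13 − 1) / 2 = 2.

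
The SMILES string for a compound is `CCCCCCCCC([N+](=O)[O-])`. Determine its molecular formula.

Atom tally by fragment:
  CH3 → C:1 H:3
  CH2 → C:1 H:2
  CH2 → C:1 H:2
  CH2 → C:1 H:2
  CH2 → C:1 H:2
  CH2 → C:1 H:2
  CH2 → C:1 H:2
  CH2 → C:1 H:2
  CH2NO2 → C:1 H:2 N:1 O:2
Element totals:
  C: 9
  H: 19
  N: 1
  O: 2

C9H19NO2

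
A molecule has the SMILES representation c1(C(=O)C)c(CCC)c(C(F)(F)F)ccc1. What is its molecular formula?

C12H13F3O

Atom tally by fragment:
  benzene ring core → C:6 H:6
  (− 3 ring H displaced by substituents)
  + COCH3 → C:2 H:3 O:1
  + CH2CH2CH3 → C:3 H:7
  + CF3 → C:1 F:3
Element totals:
  C: 12
  H: 13
  F: 3
  O: 1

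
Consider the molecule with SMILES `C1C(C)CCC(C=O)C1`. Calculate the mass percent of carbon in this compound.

76.14%

Atom tally by fragment:
  cyclohexane ring core → C:6 H:12
  (− 2 ring H displaced by substituents)
  + CH3 → C:1 H:3
  + CHO → C:1 H:1 O:1
Element totals:
  C: 8
  H: 14
  O: 1
Molecular formula: C8H14O.
Molar mass = 126.199 g/mol.
Mass from C: 8 × 12.011 = 96.088 g/mol.
%C = 96.088 / 126.199 × 100 = 76.14%.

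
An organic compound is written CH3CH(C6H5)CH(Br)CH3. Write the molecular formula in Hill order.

Element totals:
  C: 10
  H: 13
  Br: 1

C10H13Br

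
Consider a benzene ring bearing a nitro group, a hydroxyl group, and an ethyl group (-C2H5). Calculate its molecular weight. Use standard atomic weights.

Atom tally by fragment:
  benzene ring core → C:6 H:6
  (− 3 ring H displaced by substituents)
  + NO2 → N:1 O:2
  + OH → O:1 H:1
  + C2H5 → C:2 H:5
Element totals:
  C: 8
  H: 9
  N: 1
  O: 3
Molecular formula: C8H9NO3.
  M = 8(12.011) + 9(1.008) + 14.007 + 3(15.999)
    = 96.088 + 9.072 + 14.007 + 47.997 = 167.164

167.16 g/mol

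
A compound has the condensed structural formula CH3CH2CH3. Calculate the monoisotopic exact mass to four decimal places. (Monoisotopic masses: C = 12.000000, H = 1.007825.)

Element totals:
  C: 3
  H: 8
Molecular formula: C3H8.
  M = 3(12.0) + 8(1.007825)
    = 36.000000 + 8.062600 = 44.062600

44.0626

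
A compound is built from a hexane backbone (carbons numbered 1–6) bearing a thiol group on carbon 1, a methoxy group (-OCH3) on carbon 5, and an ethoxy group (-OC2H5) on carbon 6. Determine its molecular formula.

Atom tally by fragment:
  HSCH2 → C:1 H:3 S:1
  CH2 → C:1 H:2
  CH2 → C:1 H:2
  CH2 → C:1 H:2
  CH(OCH3) → C:2 H:4 O:1
  CH2OC2H5 → C:3 H:7 O:1
Element totals:
  C: 9
  H: 20
  O: 2
  S: 1

C9H20O2S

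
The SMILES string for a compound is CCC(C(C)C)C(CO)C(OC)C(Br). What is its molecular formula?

C11H23BrO2

Atom tally by fragment:
  CH3 → C:1 H:3
  CH2 → C:1 H:2
  CH(CH(CH3)2) → C:4 H:8
  CH(CH2OH) → C:2 H:4 O:1
  CH(OCH3) → C:2 H:4 O:1
  CH2Br → C:1 H:2 Br:1
Element totals:
  C: 11
  H: 23
  Br: 1
  O: 2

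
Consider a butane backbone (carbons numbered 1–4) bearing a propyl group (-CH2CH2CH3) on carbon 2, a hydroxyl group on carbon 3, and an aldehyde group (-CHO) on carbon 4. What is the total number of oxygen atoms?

Atom tally by fragment:
  CH3 → C:1 H:3
  CH(CH2CH2CH3) → C:4 H:8
  CH(OH) → C:1 H:2 O:1
  CH2CHO → C:2 H:3 O:1
Element totals:
  C: 8
  H: 16
  O: 2

2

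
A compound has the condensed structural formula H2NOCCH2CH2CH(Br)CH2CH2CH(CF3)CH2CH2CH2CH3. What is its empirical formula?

C12H21BrF3NO

Element totals:
  C: 12
  H: 21
  Br: 1
  F: 3
  N: 1
  O: 1
Molecular formula: C12H21BrF3NO.
gcd of subscripts (1, 12, 3, 21, 1, 1) = 1, so the empirical formula equals the molecular formula.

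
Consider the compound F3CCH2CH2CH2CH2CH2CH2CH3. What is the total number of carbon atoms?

Atom tally by fragment:
  F3CCH2 → C:2 H:2 F:3
  CH2 → C:1 H:2
  CH2 → C:1 H:2
  CH2 → C:1 H:2
  CH2 → C:1 H:2
  CH2 → C:1 H:2
  CH3 → C:1 H:3
Element totals:
  C: 8
  H: 15
  F: 3

8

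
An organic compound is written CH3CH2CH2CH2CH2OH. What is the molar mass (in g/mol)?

88.15 g/mol

Element totals:
  C: 5
  H: 12
  O: 1
Molecular formula: C5H12O.
  M = 5(12.011) + 12(1.008) + 15.999
    = 60.055 + 12.096 + 15.999 = 88.150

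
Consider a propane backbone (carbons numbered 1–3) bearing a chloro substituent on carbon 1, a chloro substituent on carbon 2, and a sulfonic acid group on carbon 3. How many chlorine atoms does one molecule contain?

2

Atom tally by fragment:
  ClCH2 → C:1 H:2 Cl:1
  CH(Cl) → C:1 H:1 Cl:1
  CH2SO3H → C:1 H:3 S:1 O:3
Element totals:
  C: 3
  H: 6
  Cl: 2
  O: 3
  S: 1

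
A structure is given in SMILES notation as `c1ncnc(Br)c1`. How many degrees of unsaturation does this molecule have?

Atom tally by fragment:
  pyrimidine ring core → C:4 H:4 N:2
  (− 1 ring H displaced by substituents)
  + Br → Br:1
Element totals:
  C: 4
  H: 3
  Br: 1
  N: 2
Molecular formula: C4H3BrN2.
DoU = (2C + 2 + N − H − X) / 2 = (2·4 + 2 + 2 − 3 − 1) / 2 = 4.

4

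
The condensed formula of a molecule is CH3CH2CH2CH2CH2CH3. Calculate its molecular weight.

Atom tally by fragment:
  CH3 → C:1 H:3
  CH2 → C:1 H:2
  CH2 → C:1 H:2
  CH2 → C:1 H:2
  CH2 → C:1 H:2
  CH3 → C:1 H:3
Element totals:
  C: 6
  H: 14
Molecular formula: C6H14.
  M = 6(12.011) + 14(1.008)
    = 72.066 + 14.112 = 86.178

86.18 g/mol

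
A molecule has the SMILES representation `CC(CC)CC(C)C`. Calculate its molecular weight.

Atom tally by fragment:
  CH3 → C:1 H:3
  CH(C2H5) → C:3 H:6
  CH2 → C:1 H:2
  CH(CH3) → C:2 H:4
  CH3 → C:1 H:3
Element totals:
  C: 8
  H: 18
Molecular formula: C8H18.
  M = 8(12.011) + 18(1.008)
    = 96.088 + 18.144 = 114.232

114.23 g/mol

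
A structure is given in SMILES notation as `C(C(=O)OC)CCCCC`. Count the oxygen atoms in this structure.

2

Atom tally by fragment:
  CH3OOCCH2 → C:3 H:5 O:2
  CH2 → C:1 H:2
  CH2 → C:1 H:2
  CH2 → C:1 H:2
  CH2 → C:1 H:2
  CH3 → C:1 H:3
Element totals:
  C: 8
  H: 16
  O: 2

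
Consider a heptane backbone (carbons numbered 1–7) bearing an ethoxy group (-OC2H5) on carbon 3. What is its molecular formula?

Atom tally by fragment:
  CH3 → C:1 H:3
  CH2 → C:1 H:2
  CH(OC2H5) → C:3 H:6 O:1
  CH2 → C:1 H:2
  CH2 → C:1 H:2
  CH2 → C:1 H:2
  CH3 → C:1 H:3
Element totals:
  C: 9
  H: 20
  O: 1

C9H20O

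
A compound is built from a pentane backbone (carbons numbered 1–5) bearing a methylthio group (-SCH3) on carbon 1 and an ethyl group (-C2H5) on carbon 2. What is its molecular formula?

C8H18S

Atom tally by fragment:
  CH3SCH2 → C:2 H:5 S:1
  CH(C2H5) → C:3 H:6
  CH2 → C:1 H:2
  CH2 → C:1 H:2
  CH3 → C:1 H:3
Element totals:
  C: 8
  H: 18
  S: 1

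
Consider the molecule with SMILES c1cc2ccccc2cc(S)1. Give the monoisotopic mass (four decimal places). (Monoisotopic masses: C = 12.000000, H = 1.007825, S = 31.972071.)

Atom tally by fragment:
  naphthalene ring system core → C:10 H:8
  (− 1 ring H displaced by substituents)
  + SH → S:1 H:1
Element totals:
  C: 10
  H: 8
  S: 1
Molecular formula: C10H8S.
  M = 10(12.0) + 8(1.007825) + 31.972071
    = 120.000000 + 8.062600 + 31.972071 = 160.034671

160.0347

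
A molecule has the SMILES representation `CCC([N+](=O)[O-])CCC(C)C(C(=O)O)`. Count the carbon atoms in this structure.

Atom tally by fragment:
  CH3 → C:1 H:3
  CH2 → C:1 H:2
  CH(NO2) → C:1 H:1 N:1 O:2
  CH2 → C:1 H:2
  CH2 → C:1 H:2
  CH(CH3) → C:2 H:4
  CH2COOH → C:2 H:3 O:2
Element totals:
  C: 9
  H: 17
  N: 1
  O: 4

9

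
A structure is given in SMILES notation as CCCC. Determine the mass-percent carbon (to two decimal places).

Atom tally by fragment:
  CH3 → C:1 H:3
  CH2 → C:1 H:2
  CH2 → C:1 H:2
  CH3 → C:1 H:3
Element totals:
  C: 4
  H: 10
Molecular formula: C4H10.
Molar mass = 58.124 g/mol.
Mass from C: 4 × 12.011 = 48.044 g/mol.
%C = 48.044 / 58.124 × 100 = 82.66%.

82.66%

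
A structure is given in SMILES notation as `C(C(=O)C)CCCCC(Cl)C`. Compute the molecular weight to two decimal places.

Atom tally by fragment:
  CH3COCH2 → C:3 H:5 O:1
  CH2 → C:1 H:2
  CH2 → C:1 H:2
  CH2 → C:1 H:2
  CH2 → C:1 H:2
  CH(Cl) → C:1 H:1 Cl:1
  CH3 → C:1 H:3
Element totals:
  C: 9
  H: 17
  Cl: 1
  O: 1
Molecular formula: C9H17ClO.
  M = 9(12.011) + 17(1.008) + 35.45 + 15.999
    = 108.099 + 17.136 + 35.450 + 15.999 = 176.684

176.68 g/mol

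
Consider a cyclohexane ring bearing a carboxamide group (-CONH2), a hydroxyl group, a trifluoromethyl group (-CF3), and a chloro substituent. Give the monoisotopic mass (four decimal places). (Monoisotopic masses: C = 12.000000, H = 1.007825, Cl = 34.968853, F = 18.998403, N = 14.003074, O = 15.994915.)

Atom tally by fragment:
  cyclohexane ring core → C:6 H:12
  (− 4 ring H displaced by substituents)
  + CONH2 → C:1 H:2 O:1 N:1
  + OH → O:1 H:1
  + CF3 → C:1 F:3
  + Cl → Cl:1
Element totals:
  C: 8
  H: 11
  Cl: 1
  F: 3
  N: 1
  O: 2
Molecular formula: C8H11ClF3NO2.
  M = 8(12.0) + 11(1.007825) + 34.968853 + 3(18.998403) + 14.003074 + 2(15.994915)
    = 96.000000 + 11.086075 + 34.968853 + 56.995209 + 14.003074 + 31.989830 = 245.043041

245.0430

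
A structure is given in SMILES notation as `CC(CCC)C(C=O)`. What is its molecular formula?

C7H14O

Atom tally by fragment:
  CH3 → C:1 H:3
  CH(CH2CH2CH3) → C:4 H:8
  CH2CHO → C:2 H:3 O:1
Element totals:
  C: 7
  H: 14
  O: 1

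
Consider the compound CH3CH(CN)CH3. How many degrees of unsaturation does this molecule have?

2

Element totals:
  C: 4
  H: 7
  N: 1
Molecular formula: C4H7N.
DoU = (2C + 2 + N − H − X) / 2 = (2·4 + 2 + 1 − 7 − 0) / 2 = 2.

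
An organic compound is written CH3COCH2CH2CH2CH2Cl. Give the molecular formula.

Atom tally by fragment:
  CH3COCH2 → C:3 H:5 O:1
  CH2 → C:1 H:2
  CH2 → C:1 H:2
  CH2Cl → C:1 H:2 Cl:1
Element totals:
  C: 6
  H: 11
  Cl: 1
  O: 1

C6H11ClO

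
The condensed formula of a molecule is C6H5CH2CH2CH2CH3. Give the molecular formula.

C10H14

Atom tally by fragment:
  C6H5CH2 → C:7 H:7
  CH2 → C:1 H:2
  CH2 → C:1 H:2
  CH3 → C:1 H:3
Element totals:
  C: 10
  H: 14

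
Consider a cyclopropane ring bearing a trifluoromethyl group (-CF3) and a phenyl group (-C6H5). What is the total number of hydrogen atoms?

Atom tally by fragment:
  cyclopropane ring core → C:3 H:6
  (− 2 ring H displaced by substituents)
  + CF3 → C:1 F:3
  + C6H5 → C:6 H:5
Element totals:
  C: 10
  H: 9
  F: 3

9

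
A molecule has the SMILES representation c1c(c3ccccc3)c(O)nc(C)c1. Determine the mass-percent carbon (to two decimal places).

Atom tally by fragment:
  pyridine ring core → C:5 H:5 N:1
  (− 3 ring H displaced by substituents)
  + C6H5 → C:6 H:5
  + OH → O:1 H:1
  + CH3 → C:1 H:3
Element totals:
  C: 12
  H: 11
  N: 1
  O: 1
Molecular formula: C12H11NO.
Molar mass = 185.226 g/mol.
Mass from C: 12 × 12.011 = 144.132 g/mol.
%C = 144.132 / 185.226 × 100 = 77.81%.

77.81%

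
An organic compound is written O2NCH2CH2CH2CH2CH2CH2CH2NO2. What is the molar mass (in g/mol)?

Atom tally by fragment:
  O2NCH2 → C:1 H:2 N:1 O:2
  CH2 → C:1 H:2
  CH2 → C:1 H:2
  CH2 → C:1 H:2
  CH2 → C:1 H:2
  CH2 → C:1 H:2
  CH2NO2 → C:1 H:2 N:1 O:2
Element totals:
  C: 7
  H: 14
  N: 2
  O: 4
Molecular formula: C7H14N2O4.
  M = 7(12.011) + 14(1.008) + 2(14.007) + 4(15.999)
    = 84.077 + 14.112 + 28.014 + 63.996 = 190.199

190.20 g/mol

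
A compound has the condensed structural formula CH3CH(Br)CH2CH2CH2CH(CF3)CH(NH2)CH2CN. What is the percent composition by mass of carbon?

39.88%

Atom tally by fragment:
  CH3 → C:1 H:3
  CH(Br) → C:1 H:1 Br:1
  CH2 → C:1 H:2
  CH2 → C:1 H:2
  CH2 → C:1 H:2
  CH(CF3) → C:2 H:1 F:3
  CH(NH2) → C:1 H:3 N:1
  CH2CN → C:2 H:2 N:1
Element totals:
  C: 10
  H: 16
  Br: 1
  F: 3
  N: 2
Molecular formula: C10H16BrF3N2.
Molar mass = 301.150 g/mol.
Mass from C: 10 × 12.011 = 120.110 g/mol.
%C = 120.110 / 301.150 × 100 = 39.88%.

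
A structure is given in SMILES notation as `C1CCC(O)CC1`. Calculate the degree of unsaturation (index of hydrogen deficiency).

1

Atom tally by fragment:
  cyclohexane ring core → C:6 H:12
  (− 1 ring H displaced by substituents)
  + OH → O:1 H:1
Element totals:
  C: 6
  H: 12
  O: 1
Molecular formula: C6H12O.
DoU = (2C + 2 + N − H − X) / 2 = (2·6 + 2 + 0 − 12 − 0) / 2 = 1.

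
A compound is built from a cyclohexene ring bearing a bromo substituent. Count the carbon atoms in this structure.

Atom tally by fragment:
  cyclohexene ring core → C:6 H:10
  (− 1 ring H displaced by substituents)
  + Br → Br:1
Element totals:
  C: 6
  H: 9
  Br: 1

6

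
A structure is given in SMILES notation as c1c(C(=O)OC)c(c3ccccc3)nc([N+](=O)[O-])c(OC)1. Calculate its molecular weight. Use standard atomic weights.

288.26 g/mol

Atom tally by fragment:
  pyridine ring core → C:5 H:5 N:1
  (− 4 ring H displaced by substituents)
  + COOCH3 → C:2 H:3 O:2
  + C6H5 → C:6 H:5
  + NO2 → N:1 O:2
  + OCH3 → C:1 H:3 O:1
Element totals:
  C: 14
  H: 12
  N: 2
  O: 5
Molecular formula: C14H12N2O5.
  M = 14(12.011) + 12(1.008) + 2(14.007) + 5(15.999)
    = 168.154 + 12.096 + 28.014 + 79.995 = 288.259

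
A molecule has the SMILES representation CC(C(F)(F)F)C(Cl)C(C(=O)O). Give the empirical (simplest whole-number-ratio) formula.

C6H8ClF3O2

Atom tally by fragment:
  CH3 → C:1 H:3
  CH(CF3) → C:2 H:1 F:3
  CH(Cl) → C:1 H:1 Cl:1
  CH2COOH → C:2 H:3 O:2
Element totals:
  C: 6
  H: 8
  Cl: 1
  F: 3
  O: 2
Molecular formula: C6H8ClF3O2.
gcd of subscripts (6, 1, 3, 8, 2) = 1, so the empirical formula equals the molecular formula.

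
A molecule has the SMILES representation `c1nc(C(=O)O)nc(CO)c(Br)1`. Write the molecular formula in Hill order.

Atom tally by fragment:
  pyrimidine ring core → C:4 H:4 N:2
  (− 3 ring H displaced by substituents)
  + COOH → C:1 H:1 O:2
  + CH2OH → C:1 H:3 O:1
  + Br → Br:1
Element totals:
  C: 6
  H: 5
  Br: 1
  N: 2
  O: 3

C6H5BrN2O3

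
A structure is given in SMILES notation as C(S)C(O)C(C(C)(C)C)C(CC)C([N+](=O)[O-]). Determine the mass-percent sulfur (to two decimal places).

12.86%

Atom tally by fragment:
  HSCH2 → C:1 H:3 S:1
  CH(OH) → C:1 H:2 O:1
  CH(C(CH3)3) → C:5 H:10
  CH(C2H5) → C:3 H:6
  CH2NO2 → C:1 H:2 N:1 O:2
Element totals:
  C: 11
  H: 23
  N: 1
  O: 3
  S: 1
Molecular formula: C11H23NO3S.
Molar mass = 249.369 g/mol.
Mass from S: 1 × 32.06 = 32.060 g/mol.
%S = 32.060 / 249.369 × 100 = 12.86%.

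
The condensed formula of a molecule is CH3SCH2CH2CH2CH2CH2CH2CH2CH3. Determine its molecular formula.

C9H20S

Element totals:
  C: 9
  H: 20
  S: 1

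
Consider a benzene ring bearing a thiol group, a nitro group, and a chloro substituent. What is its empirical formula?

C6H4ClNO2S

Atom tally by fragment:
  benzene ring core → C:6 H:6
  (− 3 ring H displaced by substituents)
  + SH → S:1 H:1
  + NO2 → N:1 O:2
  + Cl → Cl:1
Element totals:
  C: 6
  H: 4
  Cl: 1
  N: 1
  O: 2
  S: 1
Molecular formula: C6H4ClNO2S.
gcd of subscripts (6, 1, 4, 1, 2, 1) = 1, so the empirical formula equals the molecular formula.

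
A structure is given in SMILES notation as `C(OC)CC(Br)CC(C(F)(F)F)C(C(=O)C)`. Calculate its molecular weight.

305.13 g/mol

Atom tally by fragment:
  CH3OCH2 → C:2 H:5 O:1
  CH2 → C:1 H:2
  CH(Br) → C:1 H:1 Br:1
  CH2 → C:1 H:2
  CH(CF3) → C:2 H:1 F:3
  CH2COCH3 → C:3 H:5 O:1
Element totals:
  C: 10
  H: 16
  Br: 1
  F: 3
  O: 2
Molecular formula: C10H16BrF3O2.
  M = 10(12.011) + 16(1.008) + 79.904 + 3(18.998) + 2(15.999)
    = 120.110 + 16.128 + 79.904 + 56.994 + 31.998 = 305.134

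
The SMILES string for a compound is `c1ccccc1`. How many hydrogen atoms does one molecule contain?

Atom tally by fragment:
  benzene ring core → C:6 H:6
Element totals:
  C: 6
  H: 6

6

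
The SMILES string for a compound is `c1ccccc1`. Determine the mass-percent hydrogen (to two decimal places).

7.74%

Atom tally by fragment:
  benzene ring core → C:6 H:6
Element totals:
  C: 6
  H: 6
Molecular formula: C6H6.
Molar mass = 78.114 g/mol.
Mass from H: 6 × 1.008 = 6.048 g/mol.
%H = 6.048 / 78.114 × 100 = 7.74%.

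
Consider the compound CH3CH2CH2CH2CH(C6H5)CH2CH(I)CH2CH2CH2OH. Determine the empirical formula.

Atom tally by fragment:
  CH3 → C:1 H:3
  CH2 → C:1 H:2
  CH2 → C:1 H:2
  CH2 → C:1 H:2
  CH(C6H5) → C:7 H:6
  CH2 → C:1 H:2
  CH(I) → C:1 H:1 I:1
  CH2 → C:1 H:2
  CH2CH2OH → C:2 H:5 O:1
Element totals:
  C: 16
  H: 25
  I: 1
  O: 1
Molecular formula: C16H25IO.
gcd of subscripts (16, 25, 1, 1) = 1, so the empirical formula equals the molecular formula.

C16H25IO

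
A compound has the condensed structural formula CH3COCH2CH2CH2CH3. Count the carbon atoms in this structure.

Atom tally by fragment:
  CH3COCH2 → C:3 H:5 O:1
  CH2 → C:1 H:2
  CH2 → C:1 H:2
  CH3 → C:1 H:3
Element totals:
  C: 6
  H: 12
  O: 1

6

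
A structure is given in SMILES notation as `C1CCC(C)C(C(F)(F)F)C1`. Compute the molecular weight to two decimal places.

166.19 g/mol

Atom tally by fragment:
  cyclohexane ring core → C:6 H:12
  (− 2 ring H displaced by substituents)
  + CH3 → C:1 H:3
  + CF3 → C:1 F:3
Element totals:
  C: 8
  H: 13
  F: 3
Molecular formula: C8H13F3.
  M = 8(12.011) + 13(1.008) + 3(18.998)
    = 96.088 + 13.104 + 56.994 = 166.186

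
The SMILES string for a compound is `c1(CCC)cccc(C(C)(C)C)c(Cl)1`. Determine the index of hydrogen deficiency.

Atom tally by fragment:
  benzene ring core → C:6 H:6
  (− 3 ring H displaced by substituents)
  + CH2CH2CH3 → C:3 H:7
  + C(CH3)3 → C:4 H:9
  + Cl → Cl:1
Element totals:
  C: 13
  H: 19
  Cl: 1
Molecular formula: C13H19Cl.
DoU = (2C + 2 + N − H − X) / 2 = (2·13 + 2 + 0 − 19 − 1) / 2 = 4.

4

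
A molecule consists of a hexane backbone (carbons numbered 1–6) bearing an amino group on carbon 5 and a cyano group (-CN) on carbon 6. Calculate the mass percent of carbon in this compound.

66.62%

Atom tally by fragment:
  CH3 → C:1 H:3
  CH2 → C:1 H:2
  CH2 → C:1 H:2
  CH2 → C:1 H:2
  CH(NH2) → C:1 H:3 N:1
  CH2CN → C:2 H:2 N:1
Element totals:
  C: 7
  H: 14
  N: 2
Molecular formula: C7H14N2.
Molar mass = 126.203 g/mol.
Mass from C: 7 × 12.011 = 84.077 g/mol.
%C = 84.077 / 126.203 × 100 = 66.62%.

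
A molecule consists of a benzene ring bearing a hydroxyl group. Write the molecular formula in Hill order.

C6H6O

Atom tally by fragment:
  benzene ring core → C:6 H:6
  (− 1 ring H displaced by substituents)
  + OH → O:1 H:1
Element totals:
  C: 6
  H: 6
  O: 1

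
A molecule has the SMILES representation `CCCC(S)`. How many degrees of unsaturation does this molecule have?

Atom tally by fragment:
  CH3 → C:1 H:3
  CH2 → C:1 H:2
  CH2 → C:1 H:2
  CH2SH → C:1 H:3 S:1
Element totals:
  C: 4
  H: 10
  S: 1
Molecular formula: C4H10S.
DoU = (2C + 2 + N − H − X) / 2 = (2·4 + 2 + 0 − 10 − 0) / 2 = 0.

0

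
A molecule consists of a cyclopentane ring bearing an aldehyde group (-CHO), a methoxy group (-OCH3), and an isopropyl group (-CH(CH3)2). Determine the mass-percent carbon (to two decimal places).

70.55%

Atom tally by fragment:
  cyclopentane ring core → C:5 H:10
  (− 3 ring H displaced by substituents)
  + CHO → C:1 H:1 O:1
  + OCH3 → C:1 H:3 O:1
  + CH(CH3)2 → C:3 H:7
Element totals:
  C: 10
  H: 18
  O: 2
Molecular formula: C10H18O2.
Molar mass = 170.252 g/mol.
Mass from C: 10 × 12.011 = 120.110 g/mol.
%C = 120.110 / 170.252 × 100 = 70.55%.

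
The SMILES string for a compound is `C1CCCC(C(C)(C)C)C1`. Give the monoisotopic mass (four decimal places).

Atom tally by fragment:
  cyclohexane ring core → C:6 H:12
  (− 1 ring H displaced by substituents)
  + C(CH3)3 → C:4 H:9
Element totals:
  C: 10
  H: 20
Molecular formula: C10H20.
  M = 10(12.0) + 20(1.007825)
    = 120.000000 + 20.156500 = 140.156500

140.1565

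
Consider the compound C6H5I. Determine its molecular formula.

Element totals:
  C: 6
  H: 5
  I: 1

C6H5I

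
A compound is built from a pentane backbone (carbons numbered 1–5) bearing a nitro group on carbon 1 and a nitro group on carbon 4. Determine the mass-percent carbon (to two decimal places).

Atom tally by fragment:
  O2NCH2 → C:1 H:2 N:1 O:2
  CH2 → C:1 H:2
  CH2 → C:1 H:2
  CH(NO2) → C:1 H:1 N:1 O:2
  CH3 → C:1 H:3
Element totals:
  C: 5
  H: 10
  N: 2
  O: 4
Molecular formula: C5H10N2O4.
Molar mass = 162.145 g/mol.
Mass from C: 5 × 12.011 = 60.055 g/mol.
%C = 60.055 / 162.145 × 100 = 37.04%.

37.04%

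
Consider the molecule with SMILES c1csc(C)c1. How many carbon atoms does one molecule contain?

Atom tally by fragment:
  thiophene ring core → C:4 H:4 S:1
  (− 1 ring H displaced by substituents)
  + CH3 → C:1 H:3
Element totals:
  C: 5
  H: 6
  S: 1

5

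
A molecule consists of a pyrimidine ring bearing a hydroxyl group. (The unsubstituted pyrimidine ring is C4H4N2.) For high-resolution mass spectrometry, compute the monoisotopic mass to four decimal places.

96.0324

Atom tally by fragment:
  pyrimidine ring core → C:4 H:4 N:2
  (− 1 ring H displaced by substituents)
  + OH → O:1 H:1
Element totals:
  C: 4
  H: 4
  N: 2
  O: 1
Molecular formula: C4H4N2O.
  M = 4(12.0) + 4(1.007825) + 2(14.003074) + 15.994915
    = 48.000000 + 4.031300 + 28.006148 + 15.994915 = 96.032363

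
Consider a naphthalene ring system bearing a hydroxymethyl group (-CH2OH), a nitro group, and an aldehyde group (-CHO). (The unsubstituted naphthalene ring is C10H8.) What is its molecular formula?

C12H9NO4

Atom tally by fragment:
  naphthalene ring system core → C:10 H:8
  (− 3 ring H displaced by substituents)
  + CH2OH → C:1 H:3 O:1
  + NO2 → N:1 O:2
  + CHO → C:1 H:1 O:1
Element totals:
  C: 12
  H: 9
  N: 1
  O: 4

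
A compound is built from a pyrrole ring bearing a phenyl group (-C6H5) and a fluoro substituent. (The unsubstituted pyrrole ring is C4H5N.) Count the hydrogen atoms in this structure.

8

Atom tally by fragment:
  pyrrole ring core → C:4 H:5 N:1
  (− 2 ring H displaced by substituents)
  + C6H5 → C:6 H:5
  + F → F:1
Element totals:
  C: 10
  H: 8
  F: 1
  N: 1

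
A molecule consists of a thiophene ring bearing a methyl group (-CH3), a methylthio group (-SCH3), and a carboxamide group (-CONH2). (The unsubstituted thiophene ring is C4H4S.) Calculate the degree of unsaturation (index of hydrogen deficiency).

Atom tally by fragment:
  thiophene ring core → C:4 H:4 S:1
  (− 3 ring H displaced by substituents)
  + CH3 → C:1 H:3
  + SCH3 → C:1 H:3 S:1
  + CONH2 → C:1 H:2 O:1 N:1
Element totals:
  C: 7
  H: 9
  N: 1
  O: 1
  S: 2
Molecular formula: C7H9NOS2.
DoU = (2C + 2 + N − H − X) / 2 = (2·7 + 2 + 1 − 9 − 0) / 2 = 4.

4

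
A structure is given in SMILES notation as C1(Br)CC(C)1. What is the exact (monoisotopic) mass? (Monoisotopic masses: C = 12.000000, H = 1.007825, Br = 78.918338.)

Atom tally by fragment:
  cyclopropane ring core → C:3 H:6
  (− 2 ring H displaced by substituents)
  + Br → Br:1
  + CH3 → C:1 H:3
Element totals:
  C: 4
  H: 7
  Br: 1
Molecular formula: C4H7Br.
  M = 4(12.0) + 7(1.007825) + 78.918338
    = 48.000000 + 7.054775 + 78.918338 = 133.973113

133.9731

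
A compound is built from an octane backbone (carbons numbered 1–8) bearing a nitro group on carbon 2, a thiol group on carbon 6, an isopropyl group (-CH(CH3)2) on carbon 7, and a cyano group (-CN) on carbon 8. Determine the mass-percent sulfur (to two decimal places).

12.41%

Atom tally by fragment:
  CH3 → C:1 H:3
  CH(NO2) → C:1 H:1 N:1 O:2
  CH2 → C:1 H:2
  CH2 → C:1 H:2
  CH2 → C:1 H:2
  CH(SH) → C:1 H:2 S:1
  CH(CH(CH3)2) → C:4 H:8
  CH2CN → C:2 H:2 N:1
Element totals:
  C: 12
  H: 22
  N: 2
  O: 2
  S: 1
Molecular formula: C12H22N2O2S.
Molar mass = 258.380 g/mol.
Mass from S: 1 × 32.06 = 32.060 g/mol.
%S = 32.060 / 258.380 × 100 = 12.41%.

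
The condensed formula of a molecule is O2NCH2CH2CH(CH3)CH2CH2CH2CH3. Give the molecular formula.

Atom tally by fragment:
  O2NCH2 → C:1 H:2 N:1 O:2
  CH2 → C:1 H:2
  CH(CH3) → C:2 H:4
  CH2 → C:1 H:2
  CH2 → C:1 H:2
  CH2 → C:1 H:2
  CH3 → C:1 H:3
Element totals:
  C: 8
  H: 17
  N: 1
  O: 2

C8H17NO2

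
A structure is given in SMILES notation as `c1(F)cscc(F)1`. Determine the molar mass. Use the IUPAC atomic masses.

120.12 g/mol

Atom tally by fragment:
  thiophene ring core → C:4 H:4 S:1
  (− 2 ring H displaced by substituents)
  + F → F:1
  + F → F:1
Element totals:
  C: 4
  H: 2
  F: 2
  S: 1
Molecular formula: C4H2F2S.
  M = 4(12.011) + 2(1.008) + 2(18.998) + 32.06
    = 48.044 + 2.016 + 37.996 + 32.060 = 120.116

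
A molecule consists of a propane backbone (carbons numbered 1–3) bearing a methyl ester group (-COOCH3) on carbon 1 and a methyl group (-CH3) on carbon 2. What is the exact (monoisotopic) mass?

Atom tally by fragment:
  CH3OOCCH2 → C:3 H:5 O:2
  CH(CH3) → C:2 H:4
  CH3 → C:1 H:3
Element totals:
  C: 6
  H: 12
  O: 2
Molecular formula: C6H12O2.
  M = 6(12.0) + 12(1.007825) + 2(15.994915)
    = 72.000000 + 12.093900 + 31.989830 = 116.083730

116.0837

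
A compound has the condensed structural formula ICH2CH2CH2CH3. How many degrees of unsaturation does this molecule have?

Element totals:
  C: 4
  H: 9
  I: 1
Molecular formula: C4H9I.
DoU = (2C + 2 + N − H − X) / 2 = (2·4 + 2 + 0 − 9 − 1) / 2 = 0.

0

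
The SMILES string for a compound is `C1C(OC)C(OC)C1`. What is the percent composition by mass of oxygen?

Atom tally by fragment:
  cyclobutane ring core → C:4 H:8
  (− 2 ring H displaced by substituents)
  + OCH3 → C:1 H:3 O:1
  + OCH3 → C:1 H:3 O:1
Element totals:
  C: 6
  H: 12
  O: 2
Molecular formula: C6H12O2.
Molar mass = 116.160 g/mol.
Mass from O: 2 × 15.999 = 31.998 g/mol.
%O = 31.998 / 116.160 × 100 = 27.55%.

27.55%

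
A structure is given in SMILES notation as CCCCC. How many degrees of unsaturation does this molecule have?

Atom tally by fragment:
  CH3 → C:1 H:3
  CH2 → C:1 H:2
  CH2 → C:1 H:2
  CH2 → C:1 H:2
  CH3 → C:1 H:3
Element totals:
  C: 5
  H: 12
Molecular formula: C5H12.
DoU = (2C + 2 + N − H − X) / 2 = (2·5 + 2 + 0 − 12 − 0) / 2 = 0.

0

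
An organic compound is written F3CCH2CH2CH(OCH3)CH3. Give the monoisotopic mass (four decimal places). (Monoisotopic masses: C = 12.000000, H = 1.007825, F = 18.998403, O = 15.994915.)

Element totals:
  C: 6
  H: 11
  F: 3
  O: 1
Molecular formula: C6H11F3O.
  M = 6(12.0) + 11(1.007825) + 3(18.998403) + 15.994915
    = 72.000000 + 11.086075 + 56.995209 + 15.994915 = 156.076199

156.0762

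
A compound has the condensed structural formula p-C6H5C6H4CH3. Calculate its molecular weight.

168.24 g/mol

Atom tally by fragment:
  benzene ring core → C:6 H:6
  (− 2 ring H displaced by substituents)
  + C6H5 → C:6 H:5
  + CH3 → C:1 H:3
Element totals:
  C: 13
  H: 12
Molecular formula: C13H12.
  M = 13(12.011) + 12(1.008)
    = 156.143 + 12.096 = 168.239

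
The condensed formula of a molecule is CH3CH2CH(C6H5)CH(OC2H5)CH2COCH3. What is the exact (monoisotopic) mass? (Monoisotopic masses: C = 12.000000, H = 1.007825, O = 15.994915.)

Atom tally by fragment:
  CH3 → C:1 H:3
  CH2 → C:1 H:2
  CH(C6H5) → C:7 H:6
  CH(OC2H5) → C:3 H:6 O:1
  CH2COCH3 → C:3 H:5 O:1
Element totals:
  C: 15
  H: 22
  O: 2
Molecular formula: C15H22O2.
  M = 15(12.0) + 22(1.007825) + 2(15.994915)
    = 180.000000 + 22.172150 + 31.989830 = 234.161980

234.1620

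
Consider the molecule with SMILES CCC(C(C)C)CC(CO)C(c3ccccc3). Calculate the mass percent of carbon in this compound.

81.99%

Atom tally by fragment:
  CH3 → C:1 H:3
  CH2 → C:1 H:2
  CH(CH(CH3)2) → C:4 H:8
  CH2 → C:1 H:2
  CH(CH2OH) → C:2 H:4 O:1
  CH2C6H5 → C:7 H:7
Element totals:
  C: 16
  H: 26
  O: 1
Molecular formula: C16H26O.
Molar mass = 234.383 g/mol.
Mass from C: 16 × 12.011 = 192.176 g/mol.
%C = 192.176 / 234.383 × 100 = 81.99%.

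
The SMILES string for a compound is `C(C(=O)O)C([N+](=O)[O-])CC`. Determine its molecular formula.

Atom tally by fragment:
  HOOCCH2 → C:2 H:3 O:2
  CH(NO2) → C:1 H:1 N:1 O:2
  CH2 → C:1 H:2
  CH3 → C:1 H:3
Element totals:
  C: 5
  H: 9
  N: 1
  O: 4

C5H9NO4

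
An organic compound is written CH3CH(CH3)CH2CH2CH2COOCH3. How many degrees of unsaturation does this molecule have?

1

Element totals:
  C: 8
  H: 16
  O: 2
Molecular formula: C8H16O2.
DoU = (2C + 2 + N − H − X) / 2 = (2·8 + 2 + 0 − 16 − 0) / 2 = 1.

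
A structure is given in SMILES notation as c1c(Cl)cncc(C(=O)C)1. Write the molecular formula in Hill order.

Atom tally by fragment:
  pyridine ring core → C:5 H:5 N:1
  (− 2 ring H displaced by substituents)
  + Cl → Cl:1
  + COCH3 → C:2 H:3 O:1
Element totals:
  C: 7
  H: 6
  Cl: 1
  N: 1
  O: 1

C7H6ClNO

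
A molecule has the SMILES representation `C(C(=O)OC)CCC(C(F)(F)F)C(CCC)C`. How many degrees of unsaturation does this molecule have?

Atom tally by fragment:
  CH3OOCCH2 → C:3 H:5 O:2
  CH2 → C:1 H:2
  CH2 → C:1 H:2
  CH(CF3) → C:2 H:1 F:3
  CH(CH2CH2CH3) → C:4 H:8
  CH3 → C:1 H:3
Element totals:
  C: 12
  H: 21
  F: 3
  O: 2
Molecular formula: C12H21F3O2.
DoU = (2C + 2 + N − H − X) / 2 = (2·12 + 2 + 0 − 21 − 3) / 2 = 1.

1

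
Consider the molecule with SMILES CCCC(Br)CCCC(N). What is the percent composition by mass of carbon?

46.16%

Atom tally by fragment:
  CH3 → C:1 H:3
  CH2 → C:1 H:2
  CH2 → C:1 H:2
  CH(Br) → C:1 H:1 Br:1
  CH2 → C:1 H:2
  CH2 → C:1 H:2
  CH2 → C:1 H:2
  CH2NH2 → C:1 H:4 N:1
Element totals:
  C: 8
  H: 18
  Br: 1
  N: 1
Molecular formula: C8H18BrN.
Molar mass = 208.143 g/mol.
Mass from C: 8 × 12.011 = 96.088 g/mol.
%C = 96.088 / 208.143 × 100 = 46.16%.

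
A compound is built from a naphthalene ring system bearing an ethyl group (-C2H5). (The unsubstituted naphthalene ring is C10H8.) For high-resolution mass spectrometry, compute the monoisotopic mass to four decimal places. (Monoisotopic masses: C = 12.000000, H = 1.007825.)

Atom tally by fragment:
  naphthalene ring system core → C:10 H:8
  (− 1 ring H displaced by substituents)
  + C2H5 → C:2 H:5
Element totals:
  C: 12
  H: 12
Molecular formula: C12H12.
  M = 12(12.0) + 12(1.007825)
    = 144.000000 + 12.093900 = 156.093900

156.0939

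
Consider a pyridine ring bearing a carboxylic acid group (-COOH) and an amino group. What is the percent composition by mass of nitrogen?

20.28%

Atom tally by fragment:
  pyridine ring core → C:5 H:5 N:1
  (− 2 ring H displaced by substituents)
  + COOH → C:1 H:1 O:2
  + NH2 → N:1 H:2
Element totals:
  C: 6
  H: 6
  N: 2
  O: 2
Molecular formula: C6H6N2O2.
Molar mass = 138.126 g/mol.
Mass from N: 2 × 14.007 = 28.014 g/mol.
%N = 28.014 / 138.126 × 100 = 20.28%.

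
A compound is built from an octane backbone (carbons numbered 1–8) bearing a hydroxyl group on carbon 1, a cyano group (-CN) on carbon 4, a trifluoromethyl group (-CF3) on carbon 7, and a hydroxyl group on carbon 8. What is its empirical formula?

C10H16F3NO2

Atom tally by fragment:
  HOCH2 → C:1 H:3 O:1
  CH2 → C:1 H:2
  CH2 → C:1 H:2
  CH(CN) → C:2 H:1 N:1
  CH2 → C:1 H:2
  CH2 → C:1 H:2
  CH(CF3) → C:2 H:1 F:3
  CH2OH → C:1 H:3 O:1
Element totals:
  C: 10
  H: 16
  F: 3
  N: 1
  O: 2
Molecular formula: C10H16F3NO2.
gcd of subscripts (10, 3, 16, 1, 2) = 1, so the empirical formula equals the molecular formula.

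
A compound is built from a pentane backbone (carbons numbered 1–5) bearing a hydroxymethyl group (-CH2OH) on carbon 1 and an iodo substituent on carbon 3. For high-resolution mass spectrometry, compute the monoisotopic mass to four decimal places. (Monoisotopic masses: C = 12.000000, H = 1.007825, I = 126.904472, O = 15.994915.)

Atom tally by fragment:
  HOCH2CH2 → C:2 H:5 O:1
  CH2 → C:1 H:2
  CH(I) → C:1 H:1 I:1
  CH2 → C:1 H:2
  CH3 → C:1 H:3
Element totals:
  C: 6
  H: 13
  I: 1
  O: 1
Molecular formula: C6H13IO.
  M = 6(12.0) + 13(1.007825) + 126.904472 + 15.994915
    = 72.000000 + 13.101725 + 126.904472 + 15.994915 = 228.001112

228.0011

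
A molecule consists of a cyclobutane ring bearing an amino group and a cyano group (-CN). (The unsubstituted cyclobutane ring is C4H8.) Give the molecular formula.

C5H8N2

Atom tally by fragment:
  cyclobutane ring core → C:4 H:8
  (− 2 ring H displaced by substituents)
  + NH2 → N:1 H:2
  + CN → C:1 N:1
Element totals:
  C: 5
  H: 8
  N: 2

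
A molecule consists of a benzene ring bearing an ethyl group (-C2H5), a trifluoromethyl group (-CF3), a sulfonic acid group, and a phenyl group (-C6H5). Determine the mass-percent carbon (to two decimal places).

54.54%

Atom tally by fragment:
  benzene ring core → C:6 H:6
  (− 4 ring H displaced by substituents)
  + C2H5 → C:2 H:5
  + CF3 → C:1 F:3
  + SO3H → S:1 O:3 H:1
  + C6H5 → C:6 H:5
Element totals:
  C: 15
  H: 13
  F: 3
  O: 3
  S: 1
Molecular formula: C15H13F3O3S.
Molar mass = 330.320 g/mol.
Mass from C: 15 × 12.011 = 180.165 g/mol.
%C = 180.165 / 330.320 × 100 = 54.54%.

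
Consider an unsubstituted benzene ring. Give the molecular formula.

C6H6

Atom tally by fragment:
  benzene ring core → C:6 H:6
Element totals:
  C: 6
  H: 6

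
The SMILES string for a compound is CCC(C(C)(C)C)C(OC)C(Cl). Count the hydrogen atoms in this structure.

Atom tally by fragment:
  CH3 → C:1 H:3
  CH2 → C:1 H:2
  CH(C(CH3)3) → C:5 H:10
  CH(OCH3) → C:2 H:4 O:1
  CH2Cl → C:1 H:2 Cl:1
Element totals:
  C: 10
  H: 21
  Cl: 1
  O: 1

21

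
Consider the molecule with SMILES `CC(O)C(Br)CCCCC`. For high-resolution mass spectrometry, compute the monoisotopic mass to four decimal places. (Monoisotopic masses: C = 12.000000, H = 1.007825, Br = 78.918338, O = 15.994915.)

208.0463

Atom tally by fragment:
  CH3 → C:1 H:3
  CH(OH) → C:1 H:2 O:1
  CH(Br) → C:1 H:1 Br:1
  CH2 → C:1 H:2
  CH2 → C:1 H:2
  CH2 → C:1 H:2
  CH2 → C:1 H:2
  CH3 → C:1 H:3
Element totals:
  C: 8
  H: 17
  Br: 1
  O: 1
Molecular formula: C8H17BrO.
  M = 8(12.0) + 17(1.007825) + 78.918338 + 15.994915
    = 96.000000 + 17.133025 + 78.918338 + 15.994915 = 208.046278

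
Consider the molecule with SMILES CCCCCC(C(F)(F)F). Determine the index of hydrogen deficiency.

0

Atom tally by fragment:
  CH3 → C:1 H:3
  CH2 → C:1 H:2
  CH2 → C:1 H:2
  CH2 → C:1 H:2
  CH2 → C:1 H:2
  CH2CF3 → C:2 H:2 F:3
Element totals:
  C: 7
  H: 13
  F: 3
Molecular formula: C7H13F3.
DoU = (2C + 2 + N − H − X) / 2 = (2·7 + 2 + 0 − 13 − 3) / 2 = 0.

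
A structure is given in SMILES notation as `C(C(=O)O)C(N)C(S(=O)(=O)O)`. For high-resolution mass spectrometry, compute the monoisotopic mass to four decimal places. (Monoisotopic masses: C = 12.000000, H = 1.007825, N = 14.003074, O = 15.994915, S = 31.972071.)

Atom tally by fragment:
  HOOCCH2 → C:2 H:3 O:2
  CH(NH2) → C:1 H:3 N:1
  CH2SO3H → C:1 H:3 S:1 O:3
Element totals:
  C: 4
  H: 9
  N: 1
  O: 5
  S: 1
Molecular formula: C4H9NO5S.
  M = 4(12.0) + 9(1.007825) + 14.003074 + 5(15.994915) + 31.972071
    = 48.000000 + 9.070425 + 14.003074 + 79.974575 + 31.972071 = 183.020145

183.0201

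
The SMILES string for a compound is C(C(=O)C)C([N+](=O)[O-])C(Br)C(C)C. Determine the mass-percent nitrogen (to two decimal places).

5.56%

Atom tally by fragment:
  CH3COCH2 → C:3 H:5 O:1
  CH(NO2) → C:1 H:1 N:1 O:2
  CH(Br) → C:1 H:1 Br:1
  CH(CH3) → C:2 H:4
  CH3 → C:1 H:3
Element totals:
  C: 8
  H: 14
  Br: 1
  N: 1
  O: 3
Molecular formula: C8H14BrNO3.
Molar mass = 252.108 g/mol.
Mass from N: 1 × 14.007 = 14.007 g/mol.
%N = 14.007 / 252.108 × 100 = 5.56%.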